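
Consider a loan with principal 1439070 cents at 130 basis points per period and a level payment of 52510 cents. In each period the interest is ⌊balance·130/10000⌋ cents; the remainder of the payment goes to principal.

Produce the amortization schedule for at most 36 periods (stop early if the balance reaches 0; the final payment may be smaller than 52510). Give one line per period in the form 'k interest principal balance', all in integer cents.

1. interest=⌊1439070·130/10000⌋=18707; principal=52510-18707=33803; balance=1439070-33803=1405267
2. interest=⌊1405267·130/10000⌋=18268; principal=52510-18268=34242; balance=1405267-34242=1371025
3. interest=⌊1371025·130/10000⌋=17823; principal=52510-17823=34687; balance=1371025-34687=1336338
4. interest=⌊1336338·130/10000⌋=17372; principal=52510-17372=35138; balance=1336338-35138=1301200
5. interest=⌊1301200·130/10000⌋=16915; principal=52510-16915=35595; balance=1301200-35595=1265605
6. interest=⌊1265605·130/10000⌋=16452; principal=52510-16452=36058; balance=1265605-36058=1229547
7. interest=⌊1229547·130/10000⌋=15984; principal=52510-15984=36526; balance=1229547-36526=1193021
8. interest=⌊1193021·130/10000⌋=15509; principal=52510-15509=37001; balance=1193021-37001=1156020
9. interest=⌊1156020·130/10000⌋=15028; principal=52510-15028=37482; balance=1156020-37482=1118538
10. interest=⌊1118538·130/10000⌋=14540; principal=52510-14540=37970; balance=1118538-37970=1080568
11. interest=⌊1080568·130/10000⌋=14047; principal=52510-14047=38463; balance=1080568-38463=1042105
12. interest=⌊1042105·130/10000⌋=13547; principal=52510-13547=38963; balance=1042105-38963=1003142
13. interest=⌊1003142·130/10000⌋=13040; principal=52510-13040=39470; balance=1003142-39470=963672
14. interest=⌊963672·130/10000⌋=12527; principal=52510-12527=39983; balance=963672-39983=923689
15. interest=⌊923689·130/10000⌋=12007; principal=52510-12007=40503; balance=923689-40503=883186
16. interest=⌊883186·130/10000⌋=11481; principal=52510-11481=41029; balance=883186-41029=842157
17. interest=⌊842157·130/10000⌋=10948; principal=52510-10948=41562; balance=842157-41562=800595
18. interest=⌊800595·130/10000⌋=10407; principal=52510-10407=42103; balance=800595-42103=758492
19. interest=⌊758492·130/10000⌋=9860; principal=52510-9860=42650; balance=758492-42650=715842
20. interest=⌊715842·130/10000⌋=9305; principal=52510-9305=43205; balance=715842-43205=672637
21. interest=⌊672637·130/10000⌋=8744; principal=52510-8744=43766; balance=672637-43766=628871
22. interest=⌊628871·130/10000⌋=8175; principal=52510-8175=44335; balance=628871-44335=584536
23. interest=⌊584536·130/10000⌋=7598; principal=52510-7598=44912; balance=584536-44912=539624
24. interest=⌊539624·130/10000⌋=7015; principal=52510-7015=45495; balance=539624-45495=494129
25. interest=⌊494129·130/10000⌋=6423; principal=52510-6423=46087; balance=494129-46087=448042
26. interest=⌊448042·130/10000⌋=5824; principal=52510-5824=46686; balance=448042-46686=401356
27. interest=⌊401356·130/10000⌋=5217; principal=52510-5217=47293; balance=401356-47293=354063
28. interest=⌊354063·130/10000⌋=4602; principal=52510-4602=47908; balance=354063-47908=306155
29. interest=⌊306155·130/10000⌋=3980; principal=52510-3980=48530; balance=306155-48530=257625
30. interest=⌊257625·130/10000⌋=3349; principal=52510-3349=49161; balance=257625-49161=208464
31. interest=⌊208464·130/10000⌋=2710; principal=52510-2710=49800; balance=208464-49800=158664
32. interest=⌊158664·130/10000⌋=2062; principal=52510-2062=50448; balance=158664-50448=108216
33. interest=⌊108216·130/10000⌋=1406; principal=52510-1406=51104; balance=108216-51104=57112
34. interest=⌊57112·130/10000⌋=742; principal=52510-742=51768; balance=57112-51768=5344
35. interest=⌊5344·130/10000⌋=69; principal=min(52510-69,5344)=5344; balance=5344-5344=0

1 18707 33803 1405267
2 18268 34242 1371025
3 17823 34687 1336338
4 17372 35138 1301200
5 16915 35595 1265605
6 16452 36058 1229547
7 15984 36526 1193021
8 15509 37001 1156020
9 15028 37482 1118538
10 14540 37970 1080568
11 14047 38463 1042105
12 13547 38963 1003142
13 13040 39470 963672
14 12527 39983 923689
15 12007 40503 883186
16 11481 41029 842157
17 10948 41562 800595
18 10407 42103 758492
19 9860 42650 715842
20 9305 43205 672637
21 8744 43766 628871
22 8175 44335 584536
23 7598 44912 539624
24 7015 45495 494129
25 6423 46087 448042
26 5824 46686 401356
27 5217 47293 354063
28 4602 47908 306155
29 3980 48530 257625
30 3349 49161 208464
31 2710 49800 158664
32 2062 50448 108216
33 1406 51104 57112
34 742 51768 5344
35 69 5344 0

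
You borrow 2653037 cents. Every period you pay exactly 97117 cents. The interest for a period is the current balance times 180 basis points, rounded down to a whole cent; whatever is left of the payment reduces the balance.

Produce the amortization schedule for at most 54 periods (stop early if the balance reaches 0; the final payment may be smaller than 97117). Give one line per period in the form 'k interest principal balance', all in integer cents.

1 47754 49363 2603674
2 46866 50251 2553423
3 45961 51156 2502267
4 45040 52077 2450190
5 44103 53014 2397176
6 43149 53968 2343208
7 42177 54940 2288268
8 41188 55929 2232339
9 40182 56935 2175404
10 39157 57960 2117444
11 38113 59004 2058440
12 37051 60066 1998374
13 35970 61147 1937227
14 34870 62247 1874980
15 33749 63368 1811612
16 32609 64508 1747104
17 31447 65670 1681434
18 30265 66852 1614582
19 29062 68055 1546527
20 27837 69280 1477247
21 26590 70527 1406720
22 25320 71797 1334923
23 24028 73089 1261834
24 22713 74404 1187430
25 21373 75744 1111686
26 20010 77107 1034579
27 18622 78495 956084
28 17209 79908 876176
29 15771 81346 794830
30 14306 82811 712019
31 12816 84301 627718
32 11298 85819 541899
33 9754 87363 454536
34 8181 88936 365600
35 6580 90537 275063
36 4951 92166 182897
37 3292 93825 89072
38 1603 89072 0

1. interest=⌊2653037·180/10000⌋=47754; principal=97117-47754=49363; balance=2653037-49363=2603674
2. interest=⌊2603674·180/10000⌋=46866; principal=97117-46866=50251; balance=2603674-50251=2553423
3. interest=⌊2553423·180/10000⌋=45961; principal=97117-45961=51156; balance=2553423-51156=2502267
4. interest=⌊2502267·180/10000⌋=45040; principal=97117-45040=52077; balance=2502267-52077=2450190
5. interest=⌊2450190·180/10000⌋=44103; principal=97117-44103=53014; balance=2450190-53014=2397176
6. interest=⌊2397176·180/10000⌋=43149; principal=97117-43149=53968; balance=2397176-53968=2343208
7. interest=⌊2343208·180/10000⌋=42177; principal=97117-42177=54940; balance=2343208-54940=2288268
8. interest=⌊2288268·180/10000⌋=41188; principal=97117-41188=55929; balance=2288268-55929=2232339
9. interest=⌊2232339·180/10000⌋=40182; principal=97117-40182=56935; balance=2232339-56935=2175404
10. interest=⌊2175404·180/10000⌋=39157; principal=97117-39157=57960; balance=2175404-57960=2117444
11. interest=⌊2117444·180/10000⌋=38113; principal=97117-38113=59004; balance=2117444-59004=2058440
12. interest=⌊2058440·180/10000⌋=37051; principal=97117-37051=60066; balance=2058440-60066=1998374
13. interest=⌊1998374·180/10000⌋=35970; principal=97117-35970=61147; balance=1998374-61147=1937227
14. interest=⌊1937227·180/10000⌋=34870; principal=97117-34870=62247; balance=1937227-62247=1874980
15. interest=⌊1874980·180/10000⌋=33749; principal=97117-33749=63368; balance=1874980-63368=1811612
16. interest=⌊1811612·180/10000⌋=32609; principal=97117-32609=64508; balance=1811612-64508=1747104
17. interest=⌊1747104·180/10000⌋=31447; principal=97117-31447=65670; balance=1747104-65670=1681434
18. interest=⌊1681434·180/10000⌋=30265; principal=97117-30265=66852; balance=1681434-66852=1614582
19. interest=⌊1614582·180/10000⌋=29062; principal=97117-29062=68055; balance=1614582-68055=1546527
20. interest=⌊1546527·180/10000⌋=27837; principal=97117-27837=69280; balance=1546527-69280=1477247
21. interest=⌊1477247·180/10000⌋=26590; principal=97117-26590=70527; balance=1477247-70527=1406720
22. interest=⌊1406720·180/10000⌋=25320; principal=97117-25320=71797; balance=1406720-71797=1334923
23. interest=⌊1334923·180/10000⌋=24028; principal=97117-24028=73089; balance=1334923-73089=1261834
24. interest=⌊1261834·180/10000⌋=22713; principal=97117-22713=74404; balance=1261834-74404=1187430
25. interest=⌊1187430·180/10000⌋=21373; principal=97117-21373=75744; balance=1187430-75744=1111686
26. interest=⌊1111686·180/10000⌋=20010; principal=97117-20010=77107; balance=1111686-77107=1034579
27. interest=⌊1034579·180/10000⌋=18622; principal=97117-18622=78495; balance=1034579-78495=956084
28. interest=⌊956084·180/10000⌋=17209; principal=97117-17209=79908; balance=956084-79908=876176
29. interest=⌊876176·180/10000⌋=15771; principal=97117-15771=81346; balance=876176-81346=794830
30. interest=⌊794830·180/10000⌋=14306; principal=97117-14306=82811; balance=794830-82811=712019
31. interest=⌊712019·180/10000⌋=12816; principal=97117-12816=84301; balance=712019-84301=627718
32. interest=⌊627718·180/10000⌋=11298; principal=97117-11298=85819; balance=627718-85819=541899
33. interest=⌊541899·180/10000⌋=9754; principal=97117-9754=87363; balance=541899-87363=454536
34. interest=⌊454536·180/10000⌋=8181; principal=97117-8181=88936; balance=454536-88936=365600
35. interest=⌊365600·180/10000⌋=6580; principal=97117-6580=90537; balance=365600-90537=275063
36. interest=⌊275063·180/10000⌋=4951; principal=97117-4951=92166; balance=275063-92166=182897
37. interest=⌊182897·180/10000⌋=3292; principal=97117-3292=93825; balance=182897-93825=89072
38. interest=⌊89072·180/10000⌋=1603; principal=min(97117-1603,89072)=89072; balance=89072-89072=0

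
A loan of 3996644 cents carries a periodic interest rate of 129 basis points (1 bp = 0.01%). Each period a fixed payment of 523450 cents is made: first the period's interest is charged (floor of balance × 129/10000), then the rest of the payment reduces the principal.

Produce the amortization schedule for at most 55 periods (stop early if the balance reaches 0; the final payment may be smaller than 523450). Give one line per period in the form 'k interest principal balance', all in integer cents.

1 51556 471894 3524750
2 45469 477981 3046769
3 39303 484147 2562622
4 33057 490393 2072229
5 26731 496719 1575510
6 20324 503126 1072384
7 13833 509617 562767
8 7259 516191 46576
9 600 46576 0

1. interest=⌊3996644·129/10000⌋=51556; principal=523450-51556=471894; balance=3996644-471894=3524750
2. interest=⌊3524750·129/10000⌋=45469; principal=523450-45469=477981; balance=3524750-477981=3046769
3. interest=⌊3046769·129/10000⌋=39303; principal=523450-39303=484147; balance=3046769-484147=2562622
4. interest=⌊2562622·129/10000⌋=33057; principal=523450-33057=490393; balance=2562622-490393=2072229
5. interest=⌊2072229·129/10000⌋=26731; principal=523450-26731=496719; balance=2072229-496719=1575510
6. interest=⌊1575510·129/10000⌋=20324; principal=523450-20324=503126; balance=1575510-503126=1072384
7. interest=⌊1072384·129/10000⌋=13833; principal=523450-13833=509617; balance=1072384-509617=562767
8. interest=⌊562767·129/10000⌋=7259; principal=523450-7259=516191; balance=562767-516191=46576
9. interest=⌊46576·129/10000⌋=600; principal=min(523450-600,46576)=46576; balance=46576-46576=0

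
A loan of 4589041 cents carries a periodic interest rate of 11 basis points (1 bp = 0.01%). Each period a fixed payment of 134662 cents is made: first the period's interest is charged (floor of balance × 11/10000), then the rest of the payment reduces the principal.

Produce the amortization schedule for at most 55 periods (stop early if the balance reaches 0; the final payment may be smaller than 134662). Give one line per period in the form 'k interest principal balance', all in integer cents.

1 5047 129615 4459426
2 4905 129757 4329669
3 4762 129900 4199769
4 4619 130043 4069726
5 4476 130186 3939540
6 4333 130329 3809211
7 4190 130472 3678739
8 4046 130616 3548123
9 3902 130760 3417363
10 3759 130903 3286460
11 3615 131047 3155413
12 3470 131192 3024221
13 3326 131336 2892885
14 3182 131480 2761405
15 3037 131625 2629780
16 2892 131770 2498010
17 2747 131915 2366095
18 2602 132060 2234035
19 2457 132205 2101830
20 2312 132350 1969480
21 2166 132496 1836984
22 2020 132642 1704342
23 1874 132788 1571554
24 1728 132934 1438620
25 1582 133080 1305540
26 1436 133226 1172314
27 1289 133373 1038941
28 1142 133520 905421
29 995 133667 771754
30 848 133814 637940
31 701 133961 503979
32 554 134108 369871
33 406 134256 235615
34 259 134403 101212
35 111 101212 0

1. interest=⌊4589041·11/10000⌋=5047; principal=134662-5047=129615; balance=4589041-129615=4459426
2. interest=⌊4459426·11/10000⌋=4905; principal=134662-4905=129757; balance=4459426-129757=4329669
3. interest=⌊4329669·11/10000⌋=4762; principal=134662-4762=129900; balance=4329669-129900=4199769
4. interest=⌊4199769·11/10000⌋=4619; principal=134662-4619=130043; balance=4199769-130043=4069726
5. interest=⌊4069726·11/10000⌋=4476; principal=134662-4476=130186; balance=4069726-130186=3939540
6. interest=⌊3939540·11/10000⌋=4333; principal=134662-4333=130329; balance=3939540-130329=3809211
7. interest=⌊3809211·11/10000⌋=4190; principal=134662-4190=130472; balance=3809211-130472=3678739
8. interest=⌊3678739·11/10000⌋=4046; principal=134662-4046=130616; balance=3678739-130616=3548123
9. interest=⌊3548123·11/10000⌋=3902; principal=134662-3902=130760; balance=3548123-130760=3417363
10. interest=⌊3417363·11/10000⌋=3759; principal=134662-3759=130903; balance=3417363-130903=3286460
11. interest=⌊3286460·11/10000⌋=3615; principal=134662-3615=131047; balance=3286460-131047=3155413
12. interest=⌊3155413·11/10000⌋=3470; principal=134662-3470=131192; balance=3155413-131192=3024221
13. interest=⌊3024221·11/10000⌋=3326; principal=134662-3326=131336; balance=3024221-131336=2892885
14. interest=⌊2892885·11/10000⌋=3182; principal=134662-3182=131480; balance=2892885-131480=2761405
15. interest=⌊2761405·11/10000⌋=3037; principal=134662-3037=131625; balance=2761405-131625=2629780
16. interest=⌊2629780·11/10000⌋=2892; principal=134662-2892=131770; balance=2629780-131770=2498010
17. interest=⌊2498010·11/10000⌋=2747; principal=134662-2747=131915; balance=2498010-131915=2366095
18. interest=⌊2366095·11/10000⌋=2602; principal=134662-2602=132060; balance=2366095-132060=2234035
19. interest=⌊2234035·11/10000⌋=2457; principal=134662-2457=132205; balance=2234035-132205=2101830
20. interest=⌊2101830·11/10000⌋=2312; principal=134662-2312=132350; balance=2101830-132350=1969480
21. interest=⌊1969480·11/10000⌋=2166; principal=134662-2166=132496; balance=1969480-132496=1836984
22. interest=⌊1836984·11/10000⌋=2020; principal=134662-2020=132642; balance=1836984-132642=1704342
23. interest=⌊1704342·11/10000⌋=1874; principal=134662-1874=132788; balance=1704342-132788=1571554
24. interest=⌊1571554·11/10000⌋=1728; principal=134662-1728=132934; balance=1571554-132934=1438620
25. interest=⌊1438620·11/10000⌋=1582; principal=134662-1582=133080; balance=1438620-133080=1305540
26. interest=⌊1305540·11/10000⌋=1436; principal=134662-1436=133226; balance=1305540-133226=1172314
27. interest=⌊1172314·11/10000⌋=1289; principal=134662-1289=133373; balance=1172314-133373=1038941
28. interest=⌊1038941·11/10000⌋=1142; principal=134662-1142=133520; balance=1038941-133520=905421
29. interest=⌊905421·11/10000⌋=995; principal=134662-995=133667; balance=905421-133667=771754
30. interest=⌊771754·11/10000⌋=848; principal=134662-848=133814; balance=771754-133814=637940
31. interest=⌊637940·11/10000⌋=701; principal=134662-701=133961; balance=637940-133961=503979
32. interest=⌊503979·11/10000⌋=554; principal=134662-554=134108; balance=503979-134108=369871
33. interest=⌊369871·11/10000⌋=406; principal=134662-406=134256; balance=369871-134256=235615
34. interest=⌊235615·11/10000⌋=259; principal=134662-259=134403; balance=235615-134403=101212
35. interest=⌊101212·11/10000⌋=111; principal=min(134662-111,101212)=101212; balance=101212-101212=0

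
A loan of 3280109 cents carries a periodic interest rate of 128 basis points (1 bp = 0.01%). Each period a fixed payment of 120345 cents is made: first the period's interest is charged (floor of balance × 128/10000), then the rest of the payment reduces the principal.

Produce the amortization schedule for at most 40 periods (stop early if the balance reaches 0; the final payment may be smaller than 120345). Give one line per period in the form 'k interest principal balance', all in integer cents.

1. interest=⌊3280109·128/10000⌋=41985; principal=120345-41985=78360; balance=3280109-78360=3201749
2. interest=⌊3201749·128/10000⌋=40982; principal=120345-40982=79363; balance=3201749-79363=3122386
3. interest=⌊3122386·128/10000⌋=39966; principal=120345-39966=80379; balance=3122386-80379=3042007
4. interest=⌊3042007·128/10000⌋=38937; principal=120345-38937=81408; balance=3042007-81408=2960599
5. interest=⌊2960599·128/10000⌋=37895; principal=120345-37895=82450; balance=2960599-82450=2878149
6. interest=⌊2878149·128/10000⌋=36840; principal=120345-36840=83505; balance=2878149-83505=2794644
7. interest=⌊2794644·128/10000⌋=35771; principal=120345-35771=84574; balance=2794644-84574=2710070
8. interest=⌊2710070·128/10000⌋=34688; principal=120345-34688=85657; balance=2710070-85657=2624413
9. interest=⌊2624413·128/10000⌋=33592; principal=120345-33592=86753; balance=2624413-86753=2537660
10. interest=⌊2537660·128/10000⌋=32482; principal=120345-32482=87863; balance=2537660-87863=2449797
11. interest=⌊2449797·128/10000⌋=31357; principal=120345-31357=88988; balance=2449797-88988=2360809
12. interest=⌊2360809·128/10000⌋=30218; principal=120345-30218=90127; balance=2360809-90127=2270682
13. interest=⌊2270682·128/10000⌋=29064; principal=120345-29064=91281; balance=2270682-91281=2179401
14. interest=⌊2179401·128/10000⌋=27896; principal=120345-27896=92449; balance=2179401-92449=2086952
15. interest=⌊2086952·128/10000⌋=26712; principal=120345-26712=93633; balance=2086952-93633=1993319
16. interest=⌊1993319·128/10000⌋=25514; principal=120345-25514=94831; balance=1993319-94831=1898488
17. interest=⌊1898488·128/10000⌋=24300; principal=120345-24300=96045; balance=1898488-96045=1802443
18. interest=⌊1802443·128/10000⌋=23071; principal=120345-23071=97274; balance=1802443-97274=1705169
19. interest=⌊1705169·128/10000⌋=21826; principal=120345-21826=98519; balance=1705169-98519=1606650
20. interest=⌊1606650·128/10000⌋=20565; principal=120345-20565=99780; balance=1606650-99780=1506870
21. interest=⌊1506870·128/10000⌋=19287; principal=120345-19287=101058; balance=1506870-101058=1405812
22. interest=⌊1405812·128/10000⌋=17994; principal=120345-17994=102351; balance=1405812-102351=1303461
23. interest=⌊1303461·128/10000⌋=16684; principal=120345-16684=103661; balance=1303461-103661=1199800
24. interest=⌊1199800·128/10000⌋=15357; principal=120345-15357=104988; balance=1199800-104988=1094812
25. interest=⌊1094812·128/10000⌋=14013; principal=120345-14013=106332; balance=1094812-106332=988480
26. interest=⌊988480·128/10000⌋=12652; principal=120345-12652=107693; balance=988480-107693=880787
27. interest=⌊880787·128/10000⌋=11274; principal=120345-11274=109071; balance=880787-109071=771716
28. interest=⌊771716·128/10000⌋=9877; principal=120345-9877=110468; balance=771716-110468=661248
29. interest=⌊661248·128/10000⌋=8463; principal=120345-8463=111882; balance=661248-111882=549366
30. interest=⌊549366·128/10000⌋=7031; principal=120345-7031=113314; balance=549366-113314=436052
31. interest=⌊436052·128/10000⌋=5581; principal=120345-5581=114764; balance=436052-114764=321288
32. interest=⌊321288·128/10000⌋=4112; principal=120345-4112=116233; balance=321288-116233=205055
33. interest=⌊205055·128/10000⌋=2624; principal=120345-2624=117721; balance=205055-117721=87334
34. interest=⌊87334·128/10000⌋=1117; principal=min(120345-1117,87334)=87334; balance=87334-87334=0

1 41985 78360 3201749
2 40982 79363 3122386
3 39966 80379 3042007
4 38937 81408 2960599
5 37895 82450 2878149
6 36840 83505 2794644
7 35771 84574 2710070
8 34688 85657 2624413
9 33592 86753 2537660
10 32482 87863 2449797
11 31357 88988 2360809
12 30218 90127 2270682
13 29064 91281 2179401
14 27896 92449 2086952
15 26712 93633 1993319
16 25514 94831 1898488
17 24300 96045 1802443
18 23071 97274 1705169
19 21826 98519 1606650
20 20565 99780 1506870
21 19287 101058 1405812
22 17994 102351 1303461
23 16684 103661 1199800
24 15357 104988 1094812
25 14013 106332 988480
26 12652 107693 880787
27 11274 109071 771716
28 9877 110468 661248
29 8463 111882 549366
30 7031 113314 436052
31 5581 114764 321288
32 4112 116233 205055
33 2624 117721 87334
34 1117 87334 0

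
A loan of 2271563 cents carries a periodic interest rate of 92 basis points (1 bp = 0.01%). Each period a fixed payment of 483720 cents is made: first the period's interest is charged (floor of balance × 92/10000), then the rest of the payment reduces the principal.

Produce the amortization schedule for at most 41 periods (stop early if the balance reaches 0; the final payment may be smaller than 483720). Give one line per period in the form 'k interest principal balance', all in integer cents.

1 20898 462822 1808741
2 16640 467080 1341661
3 12343 471377 870284
4 8006 475714 394570
5 3630 394570 0

1. interest=⌊2271563·92/10000⌋=20898; principal=483720-20898=462822; balance=2271563-462822=1808741
2. interest=⌊1808741·92/10000⌋=16640; principal=483720-16640=467080; balance=1808741-467080=1341661
3. interest=⌊1341661·92/10000⌋=12343; principal=483720-12343=471377; balance=1341661-471377=870284
4. interest=⌊870284·92/10000⌋=8006; principal=483720-8006=475714; balance=870284-475714=394570
5. interest=⌊394570·92/10000⌋=3630; principal=min(483720-3630,394570)=394570; balance=394570-394570=0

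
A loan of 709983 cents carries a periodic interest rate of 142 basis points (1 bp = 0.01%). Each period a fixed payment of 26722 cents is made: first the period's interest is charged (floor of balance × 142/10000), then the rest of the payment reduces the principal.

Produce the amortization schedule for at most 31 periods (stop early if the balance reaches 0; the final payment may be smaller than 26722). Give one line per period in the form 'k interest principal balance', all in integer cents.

1. interest=⌊709983·142/10000⌋=10081; principal=26722-10081=16641; balance=709983-16641=693342
2. interest=⌊693342·142/10000⌋=9845; principal=26722-9845=16877; balance=693342-16877=676465
3. interest=⌊676465·142/10000⌋=9605; principal=26722-9605=17117; balance=676465-17117=659348
4. interest=⌊659348·142/10000⌋=9362; principal=26722-9362=17360; balance=659348-17360=641988
5. interest=⌊641988·142/10000⌋=9116; principal=26722-9116=17606; balance=641988-17606=624382
6. interest=⌊624382·142/10000⌋=8866; principal=26722-8866=17856; balance=624382-17856=606526
7. interest=⌊606526·142/10000⌋=8612; principal=26722-8612=18110; balance=606526-18110=588416
8. interest=⌊588416·142/10000⌋=8355; principal=26722-8355=18367; balance=588416-18367=570049
9. interest=⌊570049·142/10000⌋=8094; principal=26722-8094=18628; balance=570049-18628=551421
10. interest=⌊551421·142/10000⌋=7830; principal=26722-7830=18892; balance=551421-18892=532529
11. interest=⌊532529·142/10000⌋=7561; principal=26722-7561=19161; balance=532529-19161=513368
12. interest=⌊513368·142/10000⌋=7289; principal=26722-7289=19433; balance=513368-19433=493935
13. interest=⌊493935·142/10000⌋=7013; principal=26722-7013=19709; balance=493935-19709=474226
14. interest=⌊474226·142/10000⌋=6734; principal=26722-6734=19988; balance=474226-19988=454238
15. interest=⌊454238·142/10000⌋=6450; principal=26722-6450=20272; balance=454238-20272=433966
16. interest=⌊433966·142/10000⌋=6162; principal=26722-6162=20560; balance=433966-20560=413406
17. interest=⌊413406·142/10000⌋=5870; principal=26722-5870=20852; balance=413406-20852=392554
18. interest=⌊392554·142/10000⌋=5574; principal=26722-5574=21148; balance=392554-21148=371406
19. interest=⌊371406·142/10000⌋=5273; principal=26722-5273=21449; balance=371406-21449=349957
20. interest=⌊349957·142/10000⌋=4969; principal=26722-4969=21753; balance=349957-21753=328204
21. interest=⌊328204·142/10000⌋=4660; principal=26722-4660=22062; balance=328204-22062=306142
22. interest=⌊306142·142/10000⌋=4347; principal=26722-4347=22375; balance=306142-22375=283767
23. interest=⌊283767·142/10000⌋=4029; principal=26722-4029=22693; balance=283767-22693=261074
24. interest=⌊261074·142/10000⌋=3707; principal=26722-3707=23015; balance=261074-23015=238059
25. interest=⌊238059·142/10000⌋=3380; principal=26722-3380=23342; balance=238059-23342=214717
26. interest=⌊214717·142/10000⌋=3048; principal=26722-3048=23674; balance=214717-23674=191043
27. interest=⌊191043·142/10000⌋=2712; principal=26722-2712=24010; balance=191043-24010=167033
28. interest=⌊167033·142/10000⌋=2371; principal=26722-2371=24351; balance=167033-24351=142682
29. interest=⌊142682·142/10000⌋=2026; principal=26722-2026=24696; balance=142682-24696=117986
30. interest=⌊117986·142/10000⌋=1675; principal=26722-1675=25047; balance=117986-25047=92939
31. interest=⌊92939·142/10000⌋=1319; principal=26722-1319=25403; balance=92939-25403=67536

1 10081 16641 693342
2 9845 16877 676465
3 9605 17117 659348
4 9362 17360 641988
5 9116 17606 624382
6 8866 17856 606526
7 8612 18110 588416
8 8355 18367 570049
9 8094 18628 551421
10 7830 18892 532529
11 7561 19161 513368
12 7289 19433 493935
13 7013 19709 474226
14 6734 19988 454238
15 6450 20272 433966
16 6162 20560 413406
17 5870 20852 392554
18 5574 21148 371406
19 5273 21449 349957
20 4969 21753 328204
21 4660 22062 306142
22 4347 22375 283767
23 4029 22693 261074
24 3707 23015 238059
25 3380 23342 214717
26 3048 23674 191043
27 2712 24010 167033
28 2371 24351 142682
29 2026 24696 117986
30 1675 25047 92939
31 1319 25403 67536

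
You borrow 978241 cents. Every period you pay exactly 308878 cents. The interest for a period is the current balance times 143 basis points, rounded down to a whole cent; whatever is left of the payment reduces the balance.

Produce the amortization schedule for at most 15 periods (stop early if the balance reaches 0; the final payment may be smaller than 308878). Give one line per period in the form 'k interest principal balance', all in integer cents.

1. interest=⌊978241·143/10000⌋=13988; principal=308878-13988=294890; balance=978241-294890=683351
2. interest=⌊683351·143/10000⌋=9771; principal=308878-9771=299107; balance=683351-299107=384244
3. interest=⌊384244·143/10000⌋=5494; principal=308878-5494=303384; balance=384244-303384=80860
4. interest=⌊80860·143/10000⌋=1156; principal=min(308878-1156,80860)=80860; balance=80860-80860=0

1 13988 294890 683351
2 9771 299107 384244
3 5494 303384 80860
4 1156 80860 0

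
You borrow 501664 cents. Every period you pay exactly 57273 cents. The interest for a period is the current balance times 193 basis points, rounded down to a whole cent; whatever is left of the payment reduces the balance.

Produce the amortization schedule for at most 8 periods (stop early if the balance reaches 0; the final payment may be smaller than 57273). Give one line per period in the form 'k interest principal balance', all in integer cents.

1. interest=⌊501664·193/10000⌋=9682; principal=57273-9682=47591; balance=501664-47591=454073
2. interest=⌊454073·193/10000⌋=8763; principal=57273-8763=48510; balance=454073-48510=405563
3. interest=⌊405563·193/10000⌋=7827; principal=57273-7827=49446; balance=405563-49446=356117
4. interest=⌊356117·193/10000⌋=6873; principal=57273-6873=50400; balance=356117-50400=305717
5. interest=⌊305717·193/10000⌋=5900; principal=57273-5900=51373; balance=305717-51373=254344
6. interest=⌊254344·193/10000⌋=4908; principal=57273-4908=52365; balance=254344-52365=201979
7. interest=⌊201979·193/10000⌋=3898; principal=57273-3898=53375; balance=201979-53375=148604
8. interest=⌊148604·193/10000⌋=2868; principal=57273-2868=54405; balance=148604-54405=94199

1 9682 47591 454073
2 8763 48510 405563
3 7827 49446 356117
4 6873 50400 305717
5 5900 51373 254344
6 4908 52365 201979
7 3898 53375 148604
8 2868 54405 94199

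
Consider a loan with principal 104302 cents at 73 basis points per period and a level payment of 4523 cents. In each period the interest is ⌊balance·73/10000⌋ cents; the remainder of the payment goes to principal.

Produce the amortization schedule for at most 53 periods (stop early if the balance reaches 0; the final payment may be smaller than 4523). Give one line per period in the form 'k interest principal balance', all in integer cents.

1 761 3762 100540
2 733 3790 96750
3 706 3817 92933
4 678 3845 89088
5 650 3873 85215
6 622 3901 81314
7 593 3930 77384
8 564 3959 73425
9 536 3987 69438
10 506 4017 65421
11 477 4046 61375
12 448 4075 57300
13 418 4105 53195
14 388 4135 49060
15 358 4165 44895
16 327 4196 40699
17 297 4226 36473
18 266 4257 32216
19 235 4288 27928
20 203 4320 23608
21 172 4351 19257
22 140 4383 14874
23 108 4415 10459
24 76 4447 6012
25 43 4480 1532
26 11 1532 0

1. interest=⌊104302·73/10000⌋=761; principal=4523-761=3762; balance=104302-3762=100540
2. interest=⌊100540·73/10000⌋=733; principal=4523-733=3790; balance=100540-3790=96750
3. interest=⌊96750·73/10000⌋=706; principal=4523-706=3817; balance=96750-3817=92933
4. interest=⌊92933·73/10000⌋=678; principal=4523-678=3845; balance=92933-3845=89088
5. interest=⌊89088·73/10000⌋=650; principal=4523-650=3873; balance=89088-3873=85215
6. interest=⌊85215·73/10000⌋=622; principal=4523-622=3901; balance=85215-3901=81314
7. interest=⌊81314·73/10000⌋=593; principal=4523-593=3930; balance=81314-3930=77384
8. interest=⌊77384·73/10000⌋=564; principal=4523-564=3959; balance=77384-3959=73425
9. interest=⌊73425·73/10000⌋=536; principal=4523-536=3987; balance=73425-3987=69438
10. interest=⌊69438·73/10000⌋=506; principal=4523-506=4017; balance=69438-4017=65421
11. interest=⌊65421·73/10000⌋=477; principal=4523-477=4046; balance=65421-4046=61375
12. interest=⌊61375·73/10000⌋=448; principal=4523-448=4075; balance=61375-4075=57300
13. interest=⌊57300·73/10000⌋=418; principal=4523-418=4105; balance=57300-4105=53195
14. interest=⌊53195·73/10000⌋=388; principal=4523-388=4135; balance=53195-4135=49060
15. interest=⌊49060·73/10000⌋=358; principal=4523-358=4165; balance=49060-4165=44895
16. interest=⌊44895·73/10000⌋=327; principal=4523-327=4196; balance=44895-4196=40699
17. interest=⌊40699·73/10000⌋=297; principal=4523-297=4226; balance=40699-4226=36473
18. interest=⌊36473·73/10000⌋=266; principal=4523-266=4257; balance=36473-4257=32216
19. interest=⌊32216·73/10000⌋=235; principal=4523-235=4288; balance=32216-4288=27928
20. interest=⌊27928·73/10000⌋=203; principal=4523-203=4320; balance=27928-4320=23608
21. interest=⌊23608·73/10000⌋=172; principal=4523-172=4351; balance=23608-4351=19257
22. interest=⌊19257·73/10000⌋=140; principal=4523-140=4383; balance=19257-4383=14874
23. interest=⌊14874·73/10000⌋=108; principal=4523-108=4415; balance=14874-4415=10459
24. interest=⌊10459·73/10000⌋=76; principal=4523-76=4447; balance=10459-4447=6012
25. interest=⌊6012·73/10000⌋=43; principal=4523-43=4480; balance=6012-4480=1532
26. interest=⌊1532·73/10000⌋=11; principal=min(4523-11,1532)=1532; balance=1532-1532=0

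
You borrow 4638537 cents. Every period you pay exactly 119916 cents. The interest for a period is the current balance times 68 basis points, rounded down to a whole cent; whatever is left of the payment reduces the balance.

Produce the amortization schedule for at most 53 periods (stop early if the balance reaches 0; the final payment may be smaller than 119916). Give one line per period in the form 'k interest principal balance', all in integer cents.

1 31542 88374 4550163
2 30941 88975 4461188
3 30336 89580 4371608
4 29726 90190 4281418
5 29113 90803 4190615
6 28496 91420 4099195
7 27874 92042 4007153
8 27248 92668 3914485
9 26618 93298 3821187
10 25984 93932 3727255
11 25345 94571 3632684
12 24702 95214 3537470
13 24054 95862 3441608
14 23402 96514 3345094
15 22746 97170 3247924
16 22085 97831 3150093
17 21420 98496 3051597
18 20750 99166 2952431
19 20076 99840 2852591
20 19397 100519 2752072
21 18714 101202 2650870
22 18025 101891 2548979
23 17333 102583 2446396
24 16635 103281 2343115
25 15933 103983 2239132
26 15226 104690 2134442
27 14514 105402 2029040
28 13797 106119 1922921
29 13075 106841 1816080
30 12349 107567 1708513
31 11617 108299 1600214
32 10881 109035 1491179
33 10140 109776 1381403
34 9393 110523 1270880
35 8641 111275 1159605
36 7885 112031 1047574
37 7123 112793 934781
38 6356 113560 821221
39 5584 114332 706889
40 4806 115110 591779
41 4024 115892 475887
42 3236 116680 359207
43 2442 117474 241733
44 1643 118273 123460
45 839 119077 4383
46 29 4383 0

1. interest=⌊4638537·68/10000⌋=31542; principal=119916-31542=88374; balance=4638537-88374=4550163
2. interest=⌊4550163·68/10000⌋=30941; principal=119916-30941=88975; balance=4550163-88975=4461188
3. interest=⌊4461188·68/10000⌋=30336; principal=119916-30336=89580; balance=4461188-89580=4371608
4. interest=⌊4371608·68/10000⌋=29726; principal=119916-29726=90190; balance=4371608-90190=4281418
5. interest=⌊4281418·68/10000⌋=29113; principal=119916-29113=90803; balance=4281418-90803=4190615
6. interest=⌊4190615·68/10000⌋=28496; principal=119916-28496=91420; balance=4190615-91420=4099195
7. interest=⌊4099195·68/10000⌋=27874; principal=119916-27874=92042; balance=4099195-92042=4007153
8. interest=⌊4007153·68/10000⌋=27248; principal=119916-27248=92668; balance=4007153-92668=3914485
9. interest=⌊3914485·68/10000⌋=26618; principal=119916-26618=93298; balance=3914485-93298=3821187
10. interest=⌊3821187·68/10000⌋=25984; principal=119916-25984=93932; balance=3821187-93932=3727255
11. interest=⌊3727255·68/10000⌋=25345; principal=119916-25345=94571; balance=3727255-94571=3632684
12. interest=⌊3632684·68/10000⌋=24702; principal=119916-24702=95214; balance=3632684-95214=3537470
13. interest=⌊3537470·68/10000⌋=24054; principal=119916-24054=95862; balance=3537470-95862=3441608
14. interest=⌊3441608·68/10000⌋=23402; principal=119916-23402=96514; balance=3441608-96514=3345094
15. interest=⌊3345094·68/10000⌋=22746; principal=119916-22746=97170; balance=3345094-97170=3247924
16. interest=⌊3247924·68/10000⌋=22085; principal=119916-22085=97831; balance=3247924-97831=3150093
17. interest=⌊3150093·68/10000⌋=21420; principal=119916-21420=98496; balance=3150093-98496=3051597
18. interest=⌊3051597·68/10000⌋=20750; principal=119916-20750=99166; balance=3051597-99166=2952431
19. interest=⌊2952431·68/10000⌋=20076; principal=119916-20076=99840; balance=2952431-99840=2852591
20. interest=⌊2852591·68/10000⌋=19397; principal=119916-19397=100519; balance=2852591-100519=2752072
21. interest=⌊2752072·68/10000⌋=18714; principal=119916-18714=101202; balance=2752072-101202=2650870
22. interest=⌊2650870·68/10000⌋=18025; principal=119916-18025=101891; balance=2650870-101891=2548979
23. interest=⌊2548979·68/10000⌋=17333; principal=119916-17333=102583; balance=2548979-102583=2446396
24. interest=⌊2446396·68/10000⌋=16635; principal=119916-16635=103281; balance=2446396-103281=2343115
25. interest=⌊2343115·68/10000⌋=15933; principal=119916-15933=103983; balance=2343115-103983=2239132
26. interest=⌊2239132·68/10000⌋=15226; principal=119916-15226=104690; balance=2239132-104690=2134442
27. interest=⌊2134442·68/10000⌋=14514; principal=119916-14514=105402; balance=2134442-105402=2029040
28. interest=⌊2029040·68/10000⌋=13797; principal=119916-13797=106119; balance=2029040-106119=1922921
29. interest=⌊1922921·68/10000⌋=13075; principal=119916-13075=106841; balance=1922921-106841=1816080
30. interest=⌊1816080·68/10000⌋=12349; principal=119916-12349=107567; balance=1816080-107567=1708513
31. interest=⌊1708513·68/10000⌋=11617; principal=119916-11617=108299; balance=1708513-108299=1600214
32. interest=⌊1600214·68/10000⌋=10881; principal=119916-10881=109035; balance=1600214-109035=1491179
33. interest=⌊1491179·68/10000⌋=10140; principal=119916-10140=109776; balance=1491179-109776=1381403
34. interest=⌊1381403·68/10000⌋=9393; principal=119916-9393=110523; balance=1381403-110523=1270880
35. interest=⌊1270880·68/10000⌋=8641; principal=119916-8641=111275; balance=1270880-111275=1159605
36. interest=⌊1159605·68/10000⌋=7885; principal=119916-7885=112031; balance=1159605-112031=1047574
37. interest=⌊1047574·68/10000⌋=7123; principal=119916-7123=112793; balance=1047574-112793=934781
38. interest=⌊934781·68/10000⌋=6356; principal=119916-6356=113560; balance=934781-113560=821221
39. interest=⌊821221·68/10000⌋=5584; principal=119916-5584=114332; balance=821221-114332=706889
40. interest=⌊706889·68/10000⌋=4806; principal=119916-4806=115110; balance=706889-115110=591779
41. interest=⌊591779·68/10000⌋=4024; principal=119916-4024=115892; balance=591779-115892=475887
42. interest=⌊475887·68/10000⌋=3236; principal=119916-3236=116680; balance=475887-116680=359207
43. interest=⌊359207·68/10000⌋=2442; principal=119916-2442=117474; balance=359207-117474=241733
44. interest=⌊241733·68/10000⌋=1643; principal=119916-1643=118273; balance=241733-118273=123460
45. interest=⌊123460·68/10000⌋=839; principal=119916-839=119077; balance=123460-119077=4383
46. interest=⌊4383·68/10000⌋=29; principal=min(119916-29,4383)=4383; balance=4383-4383=0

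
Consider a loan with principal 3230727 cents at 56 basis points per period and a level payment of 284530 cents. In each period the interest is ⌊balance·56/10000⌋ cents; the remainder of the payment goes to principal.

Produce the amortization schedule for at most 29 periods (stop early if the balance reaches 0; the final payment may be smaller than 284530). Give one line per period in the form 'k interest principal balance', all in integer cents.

1 18092 266438 2964289
2 16600 267930 2696359
3 15099 269431 2426928
4 13590 270940 2155988
5 12073 272457 1883531
6 10547 273983 1609548
7 9013 275517 1334031
8 7470 277060 1056971
9 5919 278611 778360
10 4358 280172 498188
11 2789 281741 216447
12 1212 216447 0

1. interest=⌊3230727·56/10000⌋=18092; principal=284530-18092=266438; balance=3230727-266438=2964289
2. interest=⌊2964289·56/10000⌋=16600; principal=284530-16600=267930; balance=2964289-267930=2696359
3. interest=⌊2696359·56/10000⌋=15099; principal=284530-15099=269431; balance=2696359-269431=2426928
4. interest=⌊2426928·56/10000⌋=13590; principal=284530-13590=270940; balance=2426928-270940=2155988
5. interest=⌊2155988·56/10000⌋=12073; principal=284530-12073=272457; balance=2155988-272457=1883531
6. interest=⌊1883531·56/10000⌋=10547; principal=284530-10547=273983; balance=1883531-273983=1609548
7. interest=⌊1609548·56/10000⌋=9013; principal=284530-9013=275517; balance=1609548-275517=1334031
8. interest=⌊1334031·56/10000⌋=7470; principal=284530-7470=277060; balance=1334031-277060=1056971
9. interest=⌊1056971·56/10000⌋=5919; principal=284530-5919=278611; balance=1056971-278611=778360
10. interest=⌊778360·56/10000⌋=4358; principal=284530-4358=280172; balance=778360-280172=498188
11. interest=⌊498188·56/10000⌋=2789; principal=284530-2789=281741; balance=498188-281741=216447
12. interest=⌊216447·56/10000⌋=1212; principal=min(284530-1212,216447)=216447; balance=216447-216447=0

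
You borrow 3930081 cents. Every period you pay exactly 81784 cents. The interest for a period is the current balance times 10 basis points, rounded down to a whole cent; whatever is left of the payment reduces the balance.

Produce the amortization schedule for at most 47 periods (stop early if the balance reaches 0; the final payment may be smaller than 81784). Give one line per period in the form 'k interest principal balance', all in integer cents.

1. interest=⌊3930081·10/10000⌋=3930; principal=81784-3930=77854; balance=3930081-77854=3852227
2. interest=⌊3852227·10/10000⌋=3852; principal=81784-3852=77932; balance=3852227-77932=3774295
3. interest=⌊3774295·10/10000⌋=3774; principal=81784-3774=78010; balance=3774295-78010=3696285
4. interest=⌊3696285·10/10000⌋=3696; principal=81784-3696=78088; balance=3696285-78088=3618197
5. interest=⌊3618197·10/10000⌋=3618; principal=81784-3618=78166; balance=3618197-78166=3540031
6. interest=⌊3540031·10/10000⌋=3540; principal=81784-3540=78244; balance=3540031-78244=3461787
7. interest=⌊3461787·10/10000⌋=3461; principal=81784-3461=78323; balance=3461787-78323=3383464
8. interest=⌊3383464·10/10000⌋=3383; principal=81784-3383=78401; balance=3383464-78401=3305063
9. interest=⌊3305063·10/10000⌋=3305; principal=81784-3305=78479; balance=3305063-78479=3226584
10. interest=⌊3226584·10/10000⌋=3226; principal=81784-3226=78558; balance=3226584-78558=3148026
11. interest=⌊3148026·10/10000⌋=3148; principal=81784-3148=78636; balance=3148026-78636=3069390
12. interest=⌊3069390·10/10000⌋=3069; principal=81784-3069=78715; balance=3069390-78715=2990675
13. interest=⌊2990675·10/10000⌋=2990; principal=81784-2990=78794; balance=2990675-78794=2911881
14. interest=⌊2911881·10/10000⌋=2911; principal=81784-2911=78873; balance=2911881-78873=2833008
15. interest=⌊2833008·10/10000⌋=2833; principal=81784-2833=78951; balance=2833008-78951=2754057
16. interest=⌊2754057·10/10000⌋=2754; principal=81784-2754=79030; balance=2754057-79030=2675027
17. interest=⌊2675027·10/10000⌋=2675; principal=81784-2675=79109; balance=2675027-79109=2595918
18. interest=⌊2595918·10/10000⌋=2595; principal=81784-2595=79189; balance=2595918-79189=2516729
19. interest=⌊2516729·10/10000⌋=2516; principal=81784-2516=79268; balance=2516729-79268=2437461
20. interest=⌊2437461·10/10000⌋=2437; principal=81784-2437=79347; balance=2437461-79347=2358114
21. interest=⌊2358114·10/10000⌋=2358; principal=81784-2358=79426; balance=2358114-79426=2278688
22. interest=⌊2278688·10/10000⌋=2278; principal=81784-2278=79506; balance=2278688-79506=2199182
23. interest=⌊2199182·10/10000⌋=2199; principal=81784-2199=79585; balance=2199182-79585=2119597
24. interest=⌊2119597·10/10000⌋=2119; principal=81784-2119=79665; balance=2119597-79665=2039932
25. interest=⌊2039932·10/10000⌋=2039; principal=81784-2039=79745; balance=2039932-79745=1960187
26. interest=⌊1960187·10/10000⌋=1960; principal=81784-1960=79824; balance=1960187-79824=1880363
27. interest=⌊1880363·10/10000⌋=1880; principal=81784-1880=79904; balance=1880363-79904=1800459
28. interest=⌊1800459·10/10000⌋=1800; principal=81784-1800=79984; balance=1800459-79984=1720475
29. interest=⌊1720475·10/10000⌋=1720; principal=81784-1720=80064; balance=1720475-80064=1640411
30. interest=⌊1640411·10/10000⌋=1640; principal=81784-1640=80144; balance=1640411-80144=1560267
31. interest=⌊1560267·10/10000⌋=1560; principal=81784-1560=80224; balance=1560267-80224=1480043
32. interest=⌊1480043·10/10000⌋=1480; principal=81784-1480=80304; balance=1480043-80304=1399739
33. interest=⌊1399739·10/10000⌋=1399; principal=81784-1399=80385; balance=1399739-80385=1319354
34. interest=⌊1319354·10/10000⌋=1319; principal=81784-1319=80465; balance=1319354-80465=1238889
35. interest=⌊1238889·10/10000⌋=1238; principal=81784-1238=80546; balance=1238889-80546=1158343
36. interest=⌊1158343·10/10000⌋=1158; principal=81784-1158=80626; balance=1158343-80626=1077717
37. interest=⌊1077717·10/10000⌋=1077; principal=81784-1077=80707; balance=1077717-80707=997010
38. interest=⌊997010·10/10000⌋=997; principal=81784-997=80787; balance=997010-80787=916223
39. interest=⌊916223·10/10000⌋=916; principal=81784-916=80868; balance=916223-80868=835355
40. interest=⌊835355·10/10000⌋=835; principal=81784-835=80949; balance=835355-80949=754406
41. interest=⌊754406·10/10000⌋=754; principal=81784-754=81030; balance=754406-81030=673376
42. interest=⌊673376·10/10000⌋=673; principal=81784-673=81111; balance=673376-81111=592265
43. interest=⌊592265·10/10000⌋=592; principal=81784-592=81192; balance=592265-81192=511073
44. interest=⌊511073·10/10000⌋=511; principal=81784-511=81273; balance=511073-81273=429800
45. interest=⌊429800·10/10000⌋=429; principal=81784-429=81355; balance=429800-81355=348445
46. interest=⌊348445·10/10000⌋=348; principal=81784-348=81436; balance=348445-81436=267009
47. interest=⌊267009·10/10000⌋=267; principal=81784-267=81517; balance=267009-81517=185492

1 3930 77854 3852227
2 3852 77932 3774295
3 3774 78010 3696285
4 3696 78088 3618197
5 3618 78166 3540031
6 3540 78244 3461787
7 3461 78323 3383464
8 3383 78401 3305063
9 3305 78479 3226584
10 3226 78558 3148026
11 3148 78636 3069390
12 3069 78715 2990675
13 2990 78794 2911881
14 2911 78873 2833008
15 2833 78951 2754057
16 2754 79030 2675027
17 2675 79109 2595918
18 2595 79189 2516729
19 2516 79268 2437461
20 2437 79347 2358114
21 2358 79426 2278688
22 2278 79506 2199182
23 2199 79585 2119597
24 2119 79665 2039932
25 2039 79745 1960187
26 1960 79824 1880363
27 1880 79904 1800459
28 1800 79984 1720475
29 1720 80064 1640411
30 1640 80144 1560267
31 1560 80224 1480043
32 1480 80304 1399739
33 1399 80385 1319354
34 1319 80465 1238889
35 1238 80546 1158343
36 1158 80626 1077717
37 1077 80707 997010
38 997 80787 916223
39 916 80868 835355
40 835 80949 754406
41 754 81030 673376
42 673 81111 592265
43 592 81192 511073
44 511 81273 429800
45 429 81355 348445
46 348 81436 267009
47 267 81517 185492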